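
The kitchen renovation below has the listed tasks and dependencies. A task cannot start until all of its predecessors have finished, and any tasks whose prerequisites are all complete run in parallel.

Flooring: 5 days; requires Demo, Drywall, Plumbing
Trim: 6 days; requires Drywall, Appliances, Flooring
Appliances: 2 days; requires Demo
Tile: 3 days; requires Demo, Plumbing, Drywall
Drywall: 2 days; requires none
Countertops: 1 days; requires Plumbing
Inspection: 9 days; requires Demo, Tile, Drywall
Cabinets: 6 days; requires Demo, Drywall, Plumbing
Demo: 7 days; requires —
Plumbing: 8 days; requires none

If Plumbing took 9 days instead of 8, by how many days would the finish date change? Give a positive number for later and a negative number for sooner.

1

The binding path is Plumbing→Tile→Inspection = 8+3+9 = 20; finish at 20 days.
Since Plumbing is critical, the +1 change carries straight to that chain (now 21 days).
The critical path is still Plumbing→Tile→Inspection; finish is now 21 days.
Change in finish: 21 − 20 = +1 days.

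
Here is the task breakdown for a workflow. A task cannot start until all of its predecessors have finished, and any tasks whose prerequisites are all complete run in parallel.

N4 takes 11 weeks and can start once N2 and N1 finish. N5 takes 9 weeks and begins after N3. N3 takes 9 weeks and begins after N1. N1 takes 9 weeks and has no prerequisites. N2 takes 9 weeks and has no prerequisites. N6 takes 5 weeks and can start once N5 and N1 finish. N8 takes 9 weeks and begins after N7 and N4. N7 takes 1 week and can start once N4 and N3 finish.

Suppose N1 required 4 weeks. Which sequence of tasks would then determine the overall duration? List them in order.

Critical path before the change: N1→N3→N5→N6 = 9+9+9+5 = 32 giving 32 weeks.
Since N1 is critical, the -5 change carries straight to that chain (now 27 weeks).
Now N2→N4→N7→N8 = 9+11+1+9 = 30 is longest, so the finish becomes 30 weeks.

N2, N4, N7, N8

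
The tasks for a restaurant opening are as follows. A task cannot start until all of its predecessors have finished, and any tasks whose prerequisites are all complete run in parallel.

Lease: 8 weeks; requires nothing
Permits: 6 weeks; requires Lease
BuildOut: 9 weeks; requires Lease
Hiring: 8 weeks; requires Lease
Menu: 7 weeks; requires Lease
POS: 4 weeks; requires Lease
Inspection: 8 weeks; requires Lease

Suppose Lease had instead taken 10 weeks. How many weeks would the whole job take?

19

As given, the longest chain is Lease→BuildOut = 8+9 = 17, so the finish is 17 weeks.
Lease lies on that path, so at 10 weeks the path becomes 19 weeks.
The critical path is still Lease→BuildOut; finish is now 19 weeks.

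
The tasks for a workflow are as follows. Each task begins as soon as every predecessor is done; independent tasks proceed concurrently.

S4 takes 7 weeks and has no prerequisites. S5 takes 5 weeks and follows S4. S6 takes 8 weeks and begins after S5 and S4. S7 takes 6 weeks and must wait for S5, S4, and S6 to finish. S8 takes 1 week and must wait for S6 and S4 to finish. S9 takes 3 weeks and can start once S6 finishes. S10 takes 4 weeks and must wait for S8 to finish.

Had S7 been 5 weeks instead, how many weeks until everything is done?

Baseline: S4→S5→S6→S7 = 7+5+8+6 = 26 → 26 weeks.
Since S7 is critical, the -1 change carries straight to that chain (now 25 weeks).
The critical path is still S4→S5→S6→S7; finish is now 25 weeks.

25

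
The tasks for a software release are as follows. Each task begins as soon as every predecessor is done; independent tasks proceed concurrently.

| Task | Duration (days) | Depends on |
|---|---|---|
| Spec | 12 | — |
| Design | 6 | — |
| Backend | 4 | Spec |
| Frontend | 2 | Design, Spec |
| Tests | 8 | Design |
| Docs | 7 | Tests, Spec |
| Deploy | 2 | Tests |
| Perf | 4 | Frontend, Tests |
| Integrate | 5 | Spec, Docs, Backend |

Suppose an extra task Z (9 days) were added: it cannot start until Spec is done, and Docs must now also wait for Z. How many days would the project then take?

Originally the project takes 26 days.
With Z inserted, Docs now waits for max(Tests, Spec, Z).
New critical path: Spec→Z→Docs→Integrate = 12+9+7+5 = 33 ⇒ 33 days.

33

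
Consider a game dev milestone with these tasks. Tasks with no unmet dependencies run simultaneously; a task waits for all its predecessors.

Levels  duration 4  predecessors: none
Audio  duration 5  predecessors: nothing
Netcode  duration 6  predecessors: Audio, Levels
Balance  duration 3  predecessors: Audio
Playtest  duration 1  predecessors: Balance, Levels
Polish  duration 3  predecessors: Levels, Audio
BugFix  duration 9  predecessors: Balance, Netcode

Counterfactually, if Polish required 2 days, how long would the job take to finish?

20

Critical path before the change: Audio→Netcode→BugFix = 5+6+9 = 20 giving 20 days.
Polish is off the critical path — its longest chain is 8 days, giving 12 of slack.
The critical path is still Audio→Netcode→BugFix; finish is now 20 days.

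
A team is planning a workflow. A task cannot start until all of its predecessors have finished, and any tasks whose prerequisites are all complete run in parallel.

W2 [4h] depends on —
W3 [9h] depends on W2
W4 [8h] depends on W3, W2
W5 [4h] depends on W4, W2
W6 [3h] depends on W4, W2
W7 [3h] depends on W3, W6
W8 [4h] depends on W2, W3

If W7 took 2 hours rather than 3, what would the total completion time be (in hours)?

Critical path before the change: W2→W3→W4→W6→W7 = 4+9+8+3+3 = 27 giving 27 hours.
W7 is on the critical path; changing it to 2 makes that path 26 hours.
The critical path is still W2→W3→W4→W6→W7; finish is now 26 hours.

26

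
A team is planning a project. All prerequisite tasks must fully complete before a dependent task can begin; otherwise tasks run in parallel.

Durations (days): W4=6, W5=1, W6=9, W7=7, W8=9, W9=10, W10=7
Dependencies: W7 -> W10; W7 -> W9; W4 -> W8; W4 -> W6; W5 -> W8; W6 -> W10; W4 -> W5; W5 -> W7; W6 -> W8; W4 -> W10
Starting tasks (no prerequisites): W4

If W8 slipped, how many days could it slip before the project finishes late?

W4→W5→W7→W9 = 6+1+7+10 = 24 sets the makespan at 24 days.
W8 finishes as early as 24 and must finish by 24.
So W8 can slip 24 − 24 = 0 days.

0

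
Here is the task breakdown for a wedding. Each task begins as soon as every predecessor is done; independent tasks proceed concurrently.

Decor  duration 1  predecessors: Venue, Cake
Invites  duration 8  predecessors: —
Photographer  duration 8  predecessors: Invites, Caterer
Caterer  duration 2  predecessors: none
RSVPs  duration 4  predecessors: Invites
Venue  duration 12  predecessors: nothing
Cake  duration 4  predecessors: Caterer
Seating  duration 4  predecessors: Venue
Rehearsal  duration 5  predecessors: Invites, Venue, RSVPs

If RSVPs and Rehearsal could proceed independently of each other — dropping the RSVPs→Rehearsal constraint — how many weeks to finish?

Before: longest chain Venue→Rehearsal = 12+5 = 17, finish 17.
Dropping RSVPs→Rehearsal doesn't change Rehearsal's earliest start (12); another predecessor still binds.
After: Venue→Rehearsal = 12+5 = 17 → 17 weeks.

17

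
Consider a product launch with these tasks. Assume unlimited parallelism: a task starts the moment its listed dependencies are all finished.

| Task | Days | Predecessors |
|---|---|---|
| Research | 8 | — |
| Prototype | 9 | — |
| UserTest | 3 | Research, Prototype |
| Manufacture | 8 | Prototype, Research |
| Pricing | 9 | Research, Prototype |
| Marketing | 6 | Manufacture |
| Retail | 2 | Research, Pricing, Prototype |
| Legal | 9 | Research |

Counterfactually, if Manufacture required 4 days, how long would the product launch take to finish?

Critical path before the change: Prototype→Manufacture→Marketing = 9+8+6 = 23 giving 23 days.
Manufacture is on the critical path; changing it to 4 makes that path 19 days.
New critical path: Prototype→Pricing→Retail = 9+9+2 = 20 ⇒ 20 days.

20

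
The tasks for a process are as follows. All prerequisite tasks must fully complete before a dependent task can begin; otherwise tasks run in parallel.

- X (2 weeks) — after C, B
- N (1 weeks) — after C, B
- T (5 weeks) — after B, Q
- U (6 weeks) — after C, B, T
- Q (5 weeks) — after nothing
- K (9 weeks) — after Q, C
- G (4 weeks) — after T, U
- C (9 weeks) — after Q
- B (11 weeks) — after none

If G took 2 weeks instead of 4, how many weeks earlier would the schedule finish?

Actual critical path: B→T→U→G = 11+5+6+4 = 26 ⇒ 26 weeks.
G is on the critical path; changing it to 2 makes that path 24 weeks.
The critical path is still B→T→U→G; finish is now 24 weeks.
Change in finish: 24 − 26 = -2 weeks.

2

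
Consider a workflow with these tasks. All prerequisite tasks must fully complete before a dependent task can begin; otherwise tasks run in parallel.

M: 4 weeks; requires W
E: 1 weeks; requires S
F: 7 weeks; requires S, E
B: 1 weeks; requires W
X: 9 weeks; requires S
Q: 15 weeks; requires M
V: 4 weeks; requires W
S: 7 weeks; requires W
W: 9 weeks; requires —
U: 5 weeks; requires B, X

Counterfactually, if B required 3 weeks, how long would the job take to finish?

30

Actual critical path: W→S→X→U = 9+7+9+5 = 30 ⇒ 30 weeks.
B has 15 weeks of float (longest path through it is 15).
That remains the longest chain; total 30 weeks.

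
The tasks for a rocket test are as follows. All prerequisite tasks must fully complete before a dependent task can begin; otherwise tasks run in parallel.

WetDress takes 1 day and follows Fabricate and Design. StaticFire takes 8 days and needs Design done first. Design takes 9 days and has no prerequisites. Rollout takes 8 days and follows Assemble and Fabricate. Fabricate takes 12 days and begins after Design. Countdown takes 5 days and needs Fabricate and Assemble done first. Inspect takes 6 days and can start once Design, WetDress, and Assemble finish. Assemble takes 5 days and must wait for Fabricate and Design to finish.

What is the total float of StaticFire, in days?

17

Design→Fabricate→Assemble→Rollout = 9+12+5+8 = 34 sets the makespan at 34 days.
The longest chain containing StaticFire totals 17 days.
Slack of StaticFire = 26 − 9 = 17 days.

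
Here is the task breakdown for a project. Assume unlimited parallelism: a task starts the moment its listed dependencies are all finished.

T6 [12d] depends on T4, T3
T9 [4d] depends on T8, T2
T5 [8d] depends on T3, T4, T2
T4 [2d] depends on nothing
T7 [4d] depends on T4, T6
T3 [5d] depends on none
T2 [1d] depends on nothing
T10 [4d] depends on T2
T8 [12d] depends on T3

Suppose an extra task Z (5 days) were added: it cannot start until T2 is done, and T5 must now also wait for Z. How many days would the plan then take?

21

Originally the plan takes 21 days.
With Z inserted, T5 now waits for max(T3, T4, T2, Z).
New critical path: T3→T6→T7 = 5+12+4 = 21 ⇒ 21 days.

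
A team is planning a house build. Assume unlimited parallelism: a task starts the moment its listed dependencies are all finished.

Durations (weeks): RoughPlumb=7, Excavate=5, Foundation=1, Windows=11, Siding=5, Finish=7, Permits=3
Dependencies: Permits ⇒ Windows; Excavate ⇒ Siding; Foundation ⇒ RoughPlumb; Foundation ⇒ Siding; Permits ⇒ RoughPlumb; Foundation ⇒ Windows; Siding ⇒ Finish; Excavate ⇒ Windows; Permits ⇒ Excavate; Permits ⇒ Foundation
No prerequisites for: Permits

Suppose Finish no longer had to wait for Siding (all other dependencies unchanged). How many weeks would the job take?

19

With the dependency in place, Permits→Excavate→Siding→Finish = 3+5+5+7 = 20 sets the finish at 20 weeks.
Without Siding→Finish, Finish's earliest start moves from 13 to 0.
New critical path: Permits→Excavate→Windows = 3+5+11 = 19 ⇒ 19 weeks.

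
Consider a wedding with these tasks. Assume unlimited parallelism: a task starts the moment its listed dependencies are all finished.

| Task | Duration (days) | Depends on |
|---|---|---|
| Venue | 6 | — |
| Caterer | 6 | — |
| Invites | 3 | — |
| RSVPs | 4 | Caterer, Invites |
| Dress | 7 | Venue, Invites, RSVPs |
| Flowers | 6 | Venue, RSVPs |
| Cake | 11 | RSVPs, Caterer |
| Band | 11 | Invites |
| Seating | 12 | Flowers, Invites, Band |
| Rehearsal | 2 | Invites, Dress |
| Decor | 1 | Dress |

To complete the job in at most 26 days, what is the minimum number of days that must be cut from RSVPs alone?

2

Current finish: 28 days; target: 26.
RSVPs is on every critical path, so each day cut from RSVPs cuts the finish by one (this holds down to a finish of 26).
Need 28 − 26 = 2 days off RSVPs → RSVPs becomes 2 days, finish becomes 26.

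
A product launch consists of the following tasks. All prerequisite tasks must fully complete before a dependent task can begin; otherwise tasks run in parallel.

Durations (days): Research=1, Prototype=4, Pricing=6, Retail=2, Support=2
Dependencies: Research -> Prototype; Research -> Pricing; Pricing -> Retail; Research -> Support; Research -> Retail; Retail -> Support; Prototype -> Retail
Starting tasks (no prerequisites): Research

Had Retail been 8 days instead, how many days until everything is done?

Baseline: Research→Pricing→Retail→Support = 1+6+2+2 = 11 → 11 days.
Since Retail is critical, the +6 change carries straight to that chain (now 17 days).
That remains the longest chain; total 17 days.

17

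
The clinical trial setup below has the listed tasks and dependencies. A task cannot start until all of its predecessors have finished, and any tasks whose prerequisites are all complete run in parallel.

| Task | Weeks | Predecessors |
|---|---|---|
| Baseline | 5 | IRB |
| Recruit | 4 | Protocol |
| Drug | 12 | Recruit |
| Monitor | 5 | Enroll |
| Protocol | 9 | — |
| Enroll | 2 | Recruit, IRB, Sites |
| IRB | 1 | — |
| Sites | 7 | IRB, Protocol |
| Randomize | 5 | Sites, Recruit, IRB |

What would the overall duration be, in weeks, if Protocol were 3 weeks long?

19

Baseline: Protocol→Recruit→Drug = 9+4+12 = 25 → 25 weeks.
Since Protocol is critical, the -6 change carries straight to that chain (now 19 weeks).
No other chain overtakes it, so the finish is 19 weeks.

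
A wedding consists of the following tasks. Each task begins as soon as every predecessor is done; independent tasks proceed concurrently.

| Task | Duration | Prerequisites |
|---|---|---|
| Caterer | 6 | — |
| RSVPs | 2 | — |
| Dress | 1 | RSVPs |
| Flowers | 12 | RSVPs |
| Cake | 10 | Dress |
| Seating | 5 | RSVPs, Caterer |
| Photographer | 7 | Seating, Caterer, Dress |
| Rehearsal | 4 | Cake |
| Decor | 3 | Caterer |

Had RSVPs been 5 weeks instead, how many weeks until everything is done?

The binding path is Caterer→Seating→Photographer = 6+5+7 = 18; finish at 18 weeks.
The longest path through RSVPs is only 17 weeks, so RSVPs has float 1.
New critical path: RSVPs→Dress→Cake→Rehearsal = 5+1+10+4 = 20 ⇒ 20 weeks.

20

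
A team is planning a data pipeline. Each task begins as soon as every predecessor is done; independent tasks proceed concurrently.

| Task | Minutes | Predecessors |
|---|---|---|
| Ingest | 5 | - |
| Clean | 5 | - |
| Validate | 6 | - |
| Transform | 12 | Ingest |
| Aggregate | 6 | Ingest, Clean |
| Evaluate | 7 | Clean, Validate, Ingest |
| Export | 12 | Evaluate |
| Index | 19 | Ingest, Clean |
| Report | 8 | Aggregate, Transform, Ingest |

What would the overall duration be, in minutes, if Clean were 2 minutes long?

25

Baseline: Ingest→Transform→Report = 5+12+8 = 25 → 25 minutes.
Clean has 1 minute of float (longest path through it is 24).
No other chain overtakes it, so the finish is 25 minutes.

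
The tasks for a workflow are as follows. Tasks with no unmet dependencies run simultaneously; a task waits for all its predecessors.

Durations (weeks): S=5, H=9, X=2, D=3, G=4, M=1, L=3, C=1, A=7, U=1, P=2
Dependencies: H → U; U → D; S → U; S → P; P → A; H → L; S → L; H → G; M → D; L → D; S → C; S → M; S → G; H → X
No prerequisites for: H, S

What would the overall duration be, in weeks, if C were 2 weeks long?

15

Critical path before the change: H→L→D = 9+3+3 = 15 giving 15 weeks.
The longest path through C is only 6 weeks, so C has float 9.
The critical path is still H→L→D; finish is now 15 weeks.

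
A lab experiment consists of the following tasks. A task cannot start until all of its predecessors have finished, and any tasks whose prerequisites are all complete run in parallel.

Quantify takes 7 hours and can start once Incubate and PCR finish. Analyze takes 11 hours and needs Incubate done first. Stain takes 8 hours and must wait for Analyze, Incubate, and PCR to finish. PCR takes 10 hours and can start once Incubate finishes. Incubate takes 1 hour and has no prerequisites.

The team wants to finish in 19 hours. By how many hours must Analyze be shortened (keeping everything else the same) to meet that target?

Current finish: 20 hours; target: 19.
Analyze is on every critical path, so each hour cut from Analyze cuts the finish by one (this holds down to a finish of 19).
Need 20 − 19 = 1 hour off Analyze → Analyze becomes 10 hours, finish becomes 19.

1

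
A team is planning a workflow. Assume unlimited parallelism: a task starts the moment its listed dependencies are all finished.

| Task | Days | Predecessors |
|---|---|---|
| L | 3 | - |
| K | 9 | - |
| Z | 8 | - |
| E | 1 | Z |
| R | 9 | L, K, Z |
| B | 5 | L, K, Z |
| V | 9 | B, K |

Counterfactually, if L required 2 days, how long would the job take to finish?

Critical path before the change: K→B→V = 9+5+9 = 23 giving 23 days.
The longest path through L is only 17 days, so L has float 6.
No other chain overtakes it, so the finish is 23 days.

23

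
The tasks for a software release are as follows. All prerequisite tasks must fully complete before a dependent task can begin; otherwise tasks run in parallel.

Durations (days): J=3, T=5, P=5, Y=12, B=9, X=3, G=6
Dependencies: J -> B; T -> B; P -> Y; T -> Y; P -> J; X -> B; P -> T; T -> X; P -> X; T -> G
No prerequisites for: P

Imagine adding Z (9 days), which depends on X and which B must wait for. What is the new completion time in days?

31

Originally the software release takes 22 days.
With Z inserted, B now waits for max(T, J, X, Z).
New critical path: P→T→X→Z→B = 5+5+3+9+9 = 31 ⇒ 31 days.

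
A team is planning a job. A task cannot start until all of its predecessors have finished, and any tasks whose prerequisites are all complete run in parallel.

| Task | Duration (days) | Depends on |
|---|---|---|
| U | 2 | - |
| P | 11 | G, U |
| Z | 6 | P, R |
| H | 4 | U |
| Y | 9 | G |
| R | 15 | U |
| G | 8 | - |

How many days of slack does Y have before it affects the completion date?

8

Critical path: G→P→Z = 8+11+6 = 25, so the finish is 25 days.
Y finishes as early as 17 and must finish by 25.
So Y can slip 25 − 17 = 8 days.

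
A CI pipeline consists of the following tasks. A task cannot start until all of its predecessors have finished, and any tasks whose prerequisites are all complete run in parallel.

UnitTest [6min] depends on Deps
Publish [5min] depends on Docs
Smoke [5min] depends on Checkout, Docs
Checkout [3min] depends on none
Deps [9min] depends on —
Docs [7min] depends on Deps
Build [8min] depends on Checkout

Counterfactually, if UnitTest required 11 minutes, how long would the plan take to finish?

21

Critical path before the change: Deps→Docs→Publish = 9+7+5 = 21 giving 21 minutes.
UnitTest has 6 minutes of float (longest path through it is 15).
The critical path is still Deps→Docs→Publish; finish is now 21 minutes.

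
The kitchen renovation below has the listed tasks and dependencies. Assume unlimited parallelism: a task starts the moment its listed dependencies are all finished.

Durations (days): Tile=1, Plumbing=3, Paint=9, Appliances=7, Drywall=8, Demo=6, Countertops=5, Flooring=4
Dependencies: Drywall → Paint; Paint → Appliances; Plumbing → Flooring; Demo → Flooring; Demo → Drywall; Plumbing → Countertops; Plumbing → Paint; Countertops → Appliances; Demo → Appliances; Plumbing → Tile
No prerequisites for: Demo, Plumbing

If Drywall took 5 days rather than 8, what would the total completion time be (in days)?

Actual critical path: Demo→Drywall→Paint→Appliances = 6+8+9+7 = 30 ⇒ 30 days.
Since Drywall is critical, the -3 change carries straight to that chain (now 27 days).
No other chain overtakes it, so the finish is 27 days.

27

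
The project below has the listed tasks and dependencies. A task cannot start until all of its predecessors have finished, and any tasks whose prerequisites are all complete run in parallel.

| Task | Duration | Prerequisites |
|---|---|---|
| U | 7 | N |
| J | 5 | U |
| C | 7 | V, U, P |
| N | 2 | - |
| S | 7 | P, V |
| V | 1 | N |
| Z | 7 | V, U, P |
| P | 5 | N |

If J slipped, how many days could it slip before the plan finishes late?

2

N→U→C = 2+7+7 = 16 sets the makespan at 16 days.
J finishes as early as 14 and must finish by 16.
So J can slip 16 − 14 = 2 days.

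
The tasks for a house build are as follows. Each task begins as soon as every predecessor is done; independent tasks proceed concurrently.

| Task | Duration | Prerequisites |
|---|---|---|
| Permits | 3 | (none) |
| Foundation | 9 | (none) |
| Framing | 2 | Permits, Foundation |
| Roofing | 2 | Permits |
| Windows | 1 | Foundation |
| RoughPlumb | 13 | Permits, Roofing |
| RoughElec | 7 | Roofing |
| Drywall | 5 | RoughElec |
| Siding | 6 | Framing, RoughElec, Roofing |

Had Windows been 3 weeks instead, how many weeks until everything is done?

Baseline: Permits→Roofing→RoughPlumb = 3+2+13 = 18 → 18 weeks.
Windows is off the critical path — its longest chain is 10 weeks, giving 8 of slack.
That remains the longest chain; total 18 weeks.

18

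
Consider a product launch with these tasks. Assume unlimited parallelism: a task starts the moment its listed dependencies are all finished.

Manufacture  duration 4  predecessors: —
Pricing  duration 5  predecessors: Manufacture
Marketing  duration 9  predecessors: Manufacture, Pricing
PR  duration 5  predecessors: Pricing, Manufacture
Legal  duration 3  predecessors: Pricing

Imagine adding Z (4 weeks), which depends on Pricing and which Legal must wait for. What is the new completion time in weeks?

18

Originally the plan takes 18 weeks.
With Z inserted, Legal now waits for max(Pricing, Z).
New critical path: Manufacture→Pricing→Marketing = 4+5+9 = 18 ⇒ 18 weeks.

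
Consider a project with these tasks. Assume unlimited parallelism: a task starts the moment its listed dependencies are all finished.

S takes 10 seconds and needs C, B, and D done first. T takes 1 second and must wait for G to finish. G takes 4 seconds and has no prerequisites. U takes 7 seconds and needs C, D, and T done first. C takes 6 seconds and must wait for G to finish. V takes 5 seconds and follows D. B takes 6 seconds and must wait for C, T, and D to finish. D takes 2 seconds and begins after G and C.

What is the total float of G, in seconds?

0

G→C→D→B→S = 4+6+2+6+10 = 28 sets the makespan at 28 seconds.
Longest path through G: 28 seconds (earliest finish 4, latest finish 4).
So G can slip 4 − 4 = 0 seconds.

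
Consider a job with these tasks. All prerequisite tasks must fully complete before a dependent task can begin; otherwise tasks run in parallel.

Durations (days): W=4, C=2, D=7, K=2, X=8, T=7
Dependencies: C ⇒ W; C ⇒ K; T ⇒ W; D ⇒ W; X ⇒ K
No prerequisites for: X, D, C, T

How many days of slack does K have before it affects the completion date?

The longest chain is D→W = 7+4 = 11; overall finish 11 days.
K finishes as early as 10 and must finish by 11.
Slack of K = 9 − 8 = 1 day.

1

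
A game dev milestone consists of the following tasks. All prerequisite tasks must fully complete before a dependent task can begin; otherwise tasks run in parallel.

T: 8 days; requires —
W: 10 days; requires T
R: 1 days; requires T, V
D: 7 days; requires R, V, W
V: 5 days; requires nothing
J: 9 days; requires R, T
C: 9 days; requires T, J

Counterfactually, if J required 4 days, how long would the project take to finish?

25

Baseline: T→R→J→C = 8+1+9+9 = 27 → 27 days.
J lies on that path, so at 4 days the path becomes 22 days.
The binding chain switches to T→W→D = 8+10+7 = 25; finish 25 days.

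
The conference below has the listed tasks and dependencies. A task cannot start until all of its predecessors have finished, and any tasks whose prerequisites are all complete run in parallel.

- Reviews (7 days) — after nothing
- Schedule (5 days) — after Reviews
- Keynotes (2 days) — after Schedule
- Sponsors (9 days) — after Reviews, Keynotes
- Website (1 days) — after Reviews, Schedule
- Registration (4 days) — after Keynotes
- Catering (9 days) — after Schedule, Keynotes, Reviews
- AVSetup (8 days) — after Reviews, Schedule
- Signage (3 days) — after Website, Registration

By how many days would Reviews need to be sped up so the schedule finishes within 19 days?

Current finish: 23 days; target: 19.
Reviews is on every critical path, so each day cut from Reviews cuts the finish by one (this holds down to a finish of 17).
Need 23 − 19 = 4 days off Reviews → Reviews becomes 3 days, finish becomes 19.

4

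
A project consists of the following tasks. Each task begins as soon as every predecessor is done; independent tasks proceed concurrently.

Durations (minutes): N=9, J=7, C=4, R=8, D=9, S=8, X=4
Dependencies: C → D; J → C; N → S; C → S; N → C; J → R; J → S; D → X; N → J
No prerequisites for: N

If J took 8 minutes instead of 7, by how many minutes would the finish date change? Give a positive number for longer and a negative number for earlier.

Actual critical path: N→J→C→D→X = 9+7+4+9+4 = 33 ⇒ 33 minutes.
J is on the critical path; changing it to 8 makes that path 34 minutes.
That remains the longest chain; total 34 minutes.
Change in finish: 34 − 33 = +1 minutes.

1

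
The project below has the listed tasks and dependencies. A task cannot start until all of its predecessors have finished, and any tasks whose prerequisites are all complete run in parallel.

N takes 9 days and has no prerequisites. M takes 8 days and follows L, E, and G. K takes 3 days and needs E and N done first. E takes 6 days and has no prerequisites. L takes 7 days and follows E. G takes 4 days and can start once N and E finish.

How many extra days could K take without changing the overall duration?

9

N→G→M = 9+4+8 = 21 sets the makespan at 21 days.
The longest chain containing K totals 12 days.
So K can slip 21 − 12 = 9 days.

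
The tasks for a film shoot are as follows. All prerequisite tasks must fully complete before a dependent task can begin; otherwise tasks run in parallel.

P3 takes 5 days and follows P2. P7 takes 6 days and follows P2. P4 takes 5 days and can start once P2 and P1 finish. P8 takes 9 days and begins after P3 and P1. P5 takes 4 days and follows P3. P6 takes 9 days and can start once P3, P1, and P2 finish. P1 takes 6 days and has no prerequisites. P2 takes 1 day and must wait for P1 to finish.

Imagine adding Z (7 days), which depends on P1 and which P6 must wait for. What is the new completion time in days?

22

Originally the film shoot takes 21 days.
With Z inserted, P6 now waits for max(P3, P1, P2, Z).
New critical path: P1→Z→P6 = 6+7+9 = 22 ⇒ 22 days.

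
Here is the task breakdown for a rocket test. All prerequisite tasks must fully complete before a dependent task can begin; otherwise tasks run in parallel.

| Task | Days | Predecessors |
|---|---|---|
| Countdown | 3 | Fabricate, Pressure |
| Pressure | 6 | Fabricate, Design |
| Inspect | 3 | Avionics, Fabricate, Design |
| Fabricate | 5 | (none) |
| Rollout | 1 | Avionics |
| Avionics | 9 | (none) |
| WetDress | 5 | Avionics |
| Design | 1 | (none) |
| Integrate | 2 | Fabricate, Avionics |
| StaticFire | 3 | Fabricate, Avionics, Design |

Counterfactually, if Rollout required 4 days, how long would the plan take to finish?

14

The binding path is Fabricate→Pressure→Countdown = 5+6+3 = 14; finish at 14 days.
The longest path through Rollout is only 10 days, so Rollout has float 4.
The critical path is still Fabricate→Pressure→Countdown; finish is now 14 days.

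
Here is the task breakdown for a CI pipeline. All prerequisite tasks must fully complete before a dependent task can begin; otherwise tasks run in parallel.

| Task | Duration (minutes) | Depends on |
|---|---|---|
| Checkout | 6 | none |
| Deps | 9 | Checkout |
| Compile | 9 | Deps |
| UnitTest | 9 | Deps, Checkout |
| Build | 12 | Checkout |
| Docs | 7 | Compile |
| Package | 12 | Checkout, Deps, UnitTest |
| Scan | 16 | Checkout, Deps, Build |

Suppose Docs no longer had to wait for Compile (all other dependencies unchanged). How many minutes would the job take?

With the dependency in place, Checkout→Deps→UnitTest→Package = 6+9+9+12 = 36 sets the finish at 36 minutes.
Without Compile→Docs, Docs's earliest start moves from 24 to 0.
After: Checkout→Deps→UnitTest→Package = 6+9+9+12 = 36 → 36 minutes.

36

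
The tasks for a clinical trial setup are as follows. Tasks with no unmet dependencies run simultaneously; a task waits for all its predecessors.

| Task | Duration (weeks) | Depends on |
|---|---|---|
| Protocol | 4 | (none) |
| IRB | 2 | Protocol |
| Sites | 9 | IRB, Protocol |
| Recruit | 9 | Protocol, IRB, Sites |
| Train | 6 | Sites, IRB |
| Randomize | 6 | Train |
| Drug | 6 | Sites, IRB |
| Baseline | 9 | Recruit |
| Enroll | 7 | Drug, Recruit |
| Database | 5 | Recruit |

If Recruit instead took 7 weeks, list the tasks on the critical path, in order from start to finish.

Protocol, IRB, Sites, Recruit, Baseline

The binding path is Protocol→IRB→Sites→Recruit→Baseline = 4+2+9+9+9 = 33; finish at 33 weeks.
Recruit is on the critical path; changing it to 7 makes that path 31 weeks.
No other chain overtakes it, so the finish is 31 weeks.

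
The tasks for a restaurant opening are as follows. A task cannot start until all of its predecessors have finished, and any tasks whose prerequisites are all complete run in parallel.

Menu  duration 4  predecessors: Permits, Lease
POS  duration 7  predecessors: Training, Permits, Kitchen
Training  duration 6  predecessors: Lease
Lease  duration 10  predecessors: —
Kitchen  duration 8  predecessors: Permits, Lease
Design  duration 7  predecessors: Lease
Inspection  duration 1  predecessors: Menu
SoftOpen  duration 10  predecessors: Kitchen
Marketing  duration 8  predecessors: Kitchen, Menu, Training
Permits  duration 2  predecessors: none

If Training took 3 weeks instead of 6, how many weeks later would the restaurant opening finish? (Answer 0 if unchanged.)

The binding path is Lease→Kitchen→SoftOpen = 10+8+10 = 28; finish at 28 weeks.
Training is off the critical path — its longest chain is 24 weeks, giving 4 of slack.
That remains the longest chain; total 28 weeks.
Change in finish: 28 − 28 = +0 weeks.

0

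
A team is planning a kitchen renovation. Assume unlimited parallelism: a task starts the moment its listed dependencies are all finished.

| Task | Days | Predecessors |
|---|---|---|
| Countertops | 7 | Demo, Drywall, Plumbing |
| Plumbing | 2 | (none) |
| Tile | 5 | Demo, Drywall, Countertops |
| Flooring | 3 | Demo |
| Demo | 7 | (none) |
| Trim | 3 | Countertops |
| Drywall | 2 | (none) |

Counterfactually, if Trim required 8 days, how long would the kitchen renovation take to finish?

The binding path is Demo→Countertops→Tile = 7+7+5 = 19; finish at 19 days.
Trim has 2 days of float (longest path through it is 17).
The binding chain switches to Demo→Countertops→Trim = 7+7+8 = 22; finish 22 days.

22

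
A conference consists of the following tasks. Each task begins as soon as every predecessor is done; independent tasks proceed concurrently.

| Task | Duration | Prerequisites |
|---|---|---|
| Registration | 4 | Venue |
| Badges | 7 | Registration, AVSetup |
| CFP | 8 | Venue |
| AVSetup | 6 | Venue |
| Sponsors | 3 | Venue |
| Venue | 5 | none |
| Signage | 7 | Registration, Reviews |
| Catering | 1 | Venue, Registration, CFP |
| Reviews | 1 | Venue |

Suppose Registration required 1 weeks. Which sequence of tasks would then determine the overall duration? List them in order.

Venue, AVSetup, Badges

Actual critical path: Venue→AVSetup→Badges = 5+6+7 = 18 ⇒ 18 weeks.
Registration has 2 weeks of float (longest path through it is 16).
No other chain overtakes it, so the finish is 18 weeks.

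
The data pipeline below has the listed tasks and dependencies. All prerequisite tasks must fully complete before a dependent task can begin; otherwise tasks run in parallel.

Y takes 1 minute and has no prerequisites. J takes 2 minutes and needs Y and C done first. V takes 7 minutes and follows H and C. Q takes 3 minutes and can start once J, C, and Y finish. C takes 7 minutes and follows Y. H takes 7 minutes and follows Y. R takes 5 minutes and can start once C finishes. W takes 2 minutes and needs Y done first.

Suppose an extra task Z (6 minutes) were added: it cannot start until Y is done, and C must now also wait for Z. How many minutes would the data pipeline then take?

Originally the data pipeline takes 15 minutes.
With Z inserted, C now waits for max(Y, Z).
New critical path: Y→Z→C→V = 1+6+7+7 = 21 ⇒ 21 minutes.

21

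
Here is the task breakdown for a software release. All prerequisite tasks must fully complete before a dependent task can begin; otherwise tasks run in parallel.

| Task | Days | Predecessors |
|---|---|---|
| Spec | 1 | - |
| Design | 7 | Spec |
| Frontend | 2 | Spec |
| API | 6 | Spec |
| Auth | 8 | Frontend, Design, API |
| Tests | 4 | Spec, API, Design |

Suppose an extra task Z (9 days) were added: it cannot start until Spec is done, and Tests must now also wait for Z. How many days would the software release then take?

Originally the software release takes 16 days.
With Z inserted, Tests now waits for max(Spec, API, Design, Z).
New critical path: Spec→Design→Auth = 1+7+8 = 16 ⇒ 16 days.

16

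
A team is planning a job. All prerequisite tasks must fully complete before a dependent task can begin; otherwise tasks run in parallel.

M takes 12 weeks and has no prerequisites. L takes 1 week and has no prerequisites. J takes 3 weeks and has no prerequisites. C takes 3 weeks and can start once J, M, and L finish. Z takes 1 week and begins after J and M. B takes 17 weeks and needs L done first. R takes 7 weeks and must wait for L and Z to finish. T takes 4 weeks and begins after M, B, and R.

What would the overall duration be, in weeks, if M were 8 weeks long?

22

Baseline: M→Z→R→T = 12+1+7+4 = 24 → 24 weeks.
Since M is critical, the -4 change carries straight to that chain (now 20 weeks).
New critical path: L→B→T = 1+17+4 = 22 ⇒ 22 weeks.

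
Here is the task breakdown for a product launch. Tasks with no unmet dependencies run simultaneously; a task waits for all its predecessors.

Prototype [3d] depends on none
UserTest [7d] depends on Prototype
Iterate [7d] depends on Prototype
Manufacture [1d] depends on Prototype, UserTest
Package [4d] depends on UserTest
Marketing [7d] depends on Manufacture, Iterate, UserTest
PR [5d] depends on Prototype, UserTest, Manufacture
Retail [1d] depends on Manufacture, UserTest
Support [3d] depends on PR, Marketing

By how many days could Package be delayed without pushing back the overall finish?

7

The longest chain is Prototype→UserTest→Manufacture→Marketing→Support = 3+7+1+7+3 = 21; overall finish 21 days.
Package finishes as early as 14 and must finish by 21.
So Package can slip 21 − 14 = 7 days.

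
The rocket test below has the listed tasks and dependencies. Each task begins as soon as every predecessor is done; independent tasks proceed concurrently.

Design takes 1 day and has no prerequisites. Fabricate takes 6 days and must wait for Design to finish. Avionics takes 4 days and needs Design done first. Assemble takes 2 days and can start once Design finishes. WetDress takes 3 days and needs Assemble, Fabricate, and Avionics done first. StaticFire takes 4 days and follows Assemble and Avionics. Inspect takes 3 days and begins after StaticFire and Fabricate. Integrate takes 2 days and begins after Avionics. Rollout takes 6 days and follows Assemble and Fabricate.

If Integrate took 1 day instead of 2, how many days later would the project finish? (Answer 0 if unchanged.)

0

Critical path before the change: Design→Fabricate→Rollout = 1+6+6 = 13 giving 13 days.
The longest path through Integrate is only 7 days, so Integrate has float 6.
No other chain overtakes it, so the finish is 13 days.
Change in finish: 13 − 13 = +0 days.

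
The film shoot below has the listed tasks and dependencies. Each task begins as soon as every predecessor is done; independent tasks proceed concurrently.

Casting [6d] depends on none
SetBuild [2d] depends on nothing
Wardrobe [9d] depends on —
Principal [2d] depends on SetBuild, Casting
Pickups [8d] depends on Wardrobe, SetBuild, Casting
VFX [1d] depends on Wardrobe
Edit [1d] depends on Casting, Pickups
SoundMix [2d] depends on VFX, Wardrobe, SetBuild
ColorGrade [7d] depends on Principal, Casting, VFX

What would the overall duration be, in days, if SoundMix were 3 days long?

Baseline: Wardrobe→Pickups→Edit = 9+8+1 = 18 → 18 days.
SoundMix is off the critical path — its longest chain is 12 days, giving 6 of slack.
The critical path is still Wardrobe→Pickups→Edit; finish is now 18 days.

18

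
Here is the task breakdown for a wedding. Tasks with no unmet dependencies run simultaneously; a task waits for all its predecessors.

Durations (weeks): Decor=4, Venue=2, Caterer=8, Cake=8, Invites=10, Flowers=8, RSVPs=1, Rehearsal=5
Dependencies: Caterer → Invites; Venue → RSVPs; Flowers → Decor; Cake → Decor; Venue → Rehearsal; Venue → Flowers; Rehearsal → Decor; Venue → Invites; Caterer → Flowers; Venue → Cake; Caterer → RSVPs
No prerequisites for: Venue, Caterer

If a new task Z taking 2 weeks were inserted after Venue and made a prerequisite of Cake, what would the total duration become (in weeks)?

Originally the plan takes 20 weeks.
With Z inserted, Cake now waits for max(Venue, Z).
New critical path: Caterer→Flowers→Decor = 8+8+4 = 20 ⇒ 20 weeks.

20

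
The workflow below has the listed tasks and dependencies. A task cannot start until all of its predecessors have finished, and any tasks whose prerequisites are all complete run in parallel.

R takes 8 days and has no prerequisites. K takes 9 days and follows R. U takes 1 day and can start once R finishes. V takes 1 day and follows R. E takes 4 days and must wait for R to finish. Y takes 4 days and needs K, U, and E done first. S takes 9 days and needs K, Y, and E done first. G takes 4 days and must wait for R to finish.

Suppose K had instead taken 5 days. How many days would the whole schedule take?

26

Critical path before the change: R→K→Y→S = 8+9+4+9 = 30 giving 30 days.
K is on the critical path; changing it to 5 makes that path 26 days.
No other chain overtakes it, so the finish is 26 days.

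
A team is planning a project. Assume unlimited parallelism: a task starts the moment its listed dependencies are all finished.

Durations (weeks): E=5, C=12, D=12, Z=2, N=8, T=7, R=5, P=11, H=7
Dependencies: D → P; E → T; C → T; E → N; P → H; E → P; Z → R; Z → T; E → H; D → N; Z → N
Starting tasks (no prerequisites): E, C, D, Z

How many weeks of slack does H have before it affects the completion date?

Critical path: D→P→H = 12+11+7 = 30, so the finish is 30 weeks.
The longest chain containing H totals 30 weeks.
So H can slip 30 − 30 = 0 weeks.

0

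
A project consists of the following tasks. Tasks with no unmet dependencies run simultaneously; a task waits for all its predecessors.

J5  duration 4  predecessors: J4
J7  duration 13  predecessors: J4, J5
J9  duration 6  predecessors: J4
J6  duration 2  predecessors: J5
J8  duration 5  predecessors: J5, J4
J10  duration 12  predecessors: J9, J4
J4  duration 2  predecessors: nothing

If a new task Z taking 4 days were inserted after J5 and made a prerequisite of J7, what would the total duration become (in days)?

23

Originally the schedule takes 20 days.
With Z inserted, J7 now waits for max(J4, J5, Z).
New critical path: J4→J5→Z→J7 = 2+4+4+13 = 23 ⇒ 23 days.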